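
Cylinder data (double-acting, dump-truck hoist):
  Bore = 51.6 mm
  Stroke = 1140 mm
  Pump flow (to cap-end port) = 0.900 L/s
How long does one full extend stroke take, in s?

t ≈ 2.65 s

Cap-side area A_cap = π/4 × (51.6 mm)² = 2091 mm^2
Swept volume V = A × L; t = V / Q = A·L / Q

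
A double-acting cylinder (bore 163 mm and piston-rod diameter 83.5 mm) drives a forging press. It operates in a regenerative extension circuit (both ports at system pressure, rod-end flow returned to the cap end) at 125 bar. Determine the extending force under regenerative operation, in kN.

With equal pressure on both faces, forces on the annular region cancel; the net push is pressure × rod cross-section.
Rod cross-section A_rod = π/4 × (83.5 mm)² = 5476 mm^2
F = P × A_rod

F ≈ 68.4 kN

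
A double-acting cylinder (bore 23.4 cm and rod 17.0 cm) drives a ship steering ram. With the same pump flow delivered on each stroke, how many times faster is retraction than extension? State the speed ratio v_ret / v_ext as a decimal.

Cap-side area A_cap = π/4 × (23.4 cm)² = 430.1 cm^2
Rod-side annular area A_ann = π/4 × (23.4² − 17.0²) = 203.1 cm^2
For equal Q, v ∝ 1/A, so v_ret/v_ext = A_cap/A_ann.

v_ret/v_ext ≈ 2.12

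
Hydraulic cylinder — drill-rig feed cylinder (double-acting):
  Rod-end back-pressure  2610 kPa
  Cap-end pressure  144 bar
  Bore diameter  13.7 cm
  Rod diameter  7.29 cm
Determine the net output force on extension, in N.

F ≈ 1.85e5 N

Cap-side area A_cap = π/4 × (13.7 cm)² = 147.4 cm^2
Rod-side annular area A_ann = π/4 × (13.7² − 7.29²) = 105.7 cm^2
Net thrust = P_cap·A_cap − P_rod·A_ann = 2.123e5 N − 27580 N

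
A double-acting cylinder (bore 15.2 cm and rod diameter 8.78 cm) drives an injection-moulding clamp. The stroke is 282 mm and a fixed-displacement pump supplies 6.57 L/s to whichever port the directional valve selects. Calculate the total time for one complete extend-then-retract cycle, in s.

t ≈ 1.30 s

Cap-side area A_cap = π/4 × (15.2 cm)² = 181.5 cm^2
Rod-side annular area A_ann = π/4 × (15.2² − 8.78²) = 120.9 cm^2
t_ext = A_cap·L/Q = 0.7789 s
t_ret = A_ann·L/Q = 0.5190 s
t_cycle = t_ext + t_ret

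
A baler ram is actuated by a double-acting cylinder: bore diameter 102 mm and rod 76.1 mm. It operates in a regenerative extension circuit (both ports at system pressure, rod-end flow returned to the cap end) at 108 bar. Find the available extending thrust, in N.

F ≈ 49100 N

With equal pressure on both faces, forces on the annular region cancel; the net push is pressure × rod cross-section.
Rod cross-section A_rod = π/4 × (76.1 mm)² = 4548 mm^2
F = P × A_rod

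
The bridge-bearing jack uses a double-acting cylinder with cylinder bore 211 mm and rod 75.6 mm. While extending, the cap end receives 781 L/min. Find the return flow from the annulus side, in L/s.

Q_out ≈ 11.3 L/s

Cap-side area A_cap = π/4 × (211 mm)² = 34970 mm^2
Rod-side annular area A_ann = π/4 × (211² − 75.6²) = 30480 mm^2
Piston speed v = Q_in/A_cap; rod-end outflow Q_out = v × A_ann = Q_in × A_ann/A_cap.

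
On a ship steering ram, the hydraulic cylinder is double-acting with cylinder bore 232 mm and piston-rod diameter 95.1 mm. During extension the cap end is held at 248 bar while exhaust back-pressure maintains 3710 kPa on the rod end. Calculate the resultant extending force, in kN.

Cap-side area A_cap = π/4 × (232 mm)² = 42270 mm^2
Rod-side annular area A_ann = π/4 × (232² − 95.1²) = 35170 mm^2
Net thrust = P_cap·A_cap − P_rod·A_ann = 1048 kN − 130.5 kN

F ≈ 918 kN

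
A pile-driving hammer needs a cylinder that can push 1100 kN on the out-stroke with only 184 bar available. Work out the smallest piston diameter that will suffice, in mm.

Extension force acts on the full piston face: F = P × (π/4)D².
D = √(4F / (πP)) = √(4 × 1100 kN / (π × 184 bar))

D ≈ 276 mm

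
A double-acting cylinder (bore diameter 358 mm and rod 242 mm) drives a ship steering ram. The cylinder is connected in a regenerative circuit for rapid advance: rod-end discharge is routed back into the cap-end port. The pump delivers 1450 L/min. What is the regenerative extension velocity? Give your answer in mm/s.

v ≈ 525 mm/s

In regeneration the rod-end outflow joins the pump flow into the cap end, so the net volume the pump must supply per unit advance equals the rod cross-section area.
Rod cross-section A_rod = π/4 × (242 mm)² = 46000 mm^2
v = Q_pump / A_rod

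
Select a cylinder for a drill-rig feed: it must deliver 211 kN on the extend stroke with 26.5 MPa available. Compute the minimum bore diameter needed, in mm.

D ≈ 101 mm

Extension force acts on the full piston face: F = P × (π/4)D².
D = √(4F / (πP)) = √(4 × 211 kN / (π × 26.5 MPa))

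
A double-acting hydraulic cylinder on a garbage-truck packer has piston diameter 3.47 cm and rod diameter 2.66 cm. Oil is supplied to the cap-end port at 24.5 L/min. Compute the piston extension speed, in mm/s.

Cap-side area A_cap = π/4 × (3.47 cm)² = 9.457 cm^2
v = Q / A

v ≈ 432 mm/s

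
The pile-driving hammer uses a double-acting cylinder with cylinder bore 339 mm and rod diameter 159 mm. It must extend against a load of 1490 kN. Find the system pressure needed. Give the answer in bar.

P ≈ 165 bar

Cap-side area A_cap = π/4 × (339 mm)² = 90260 mm^2
P = F / A = 1490 kN / A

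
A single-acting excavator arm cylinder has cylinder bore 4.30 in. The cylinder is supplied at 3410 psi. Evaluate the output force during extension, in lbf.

F ≈ 49500 lbf

Cap-side area A_cap = π/4 × (4.30 in)² = 14.52 in^2
F = P × A_cap = 3410 psi × A_cap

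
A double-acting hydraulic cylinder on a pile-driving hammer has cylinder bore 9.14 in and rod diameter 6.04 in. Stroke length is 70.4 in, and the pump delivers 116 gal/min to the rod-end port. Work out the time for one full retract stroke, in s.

t ≈ 5.83 s

Rod-side annular area A_ann = π/4 × (9.14² − 6.04²) = 36.96 in^2
Swept volume V = A × L; t = V / Q = A·L / Q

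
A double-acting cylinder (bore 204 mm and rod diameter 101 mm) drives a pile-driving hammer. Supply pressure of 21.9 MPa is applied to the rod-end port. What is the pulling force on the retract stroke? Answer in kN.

Rod-side annular area A_ann = π/4 × (204² − 101²) = 24670 mm^2
On retraction the pressure acts on the annular area (bore minus rod).
F = P × A_ann

F ≈ 540 kN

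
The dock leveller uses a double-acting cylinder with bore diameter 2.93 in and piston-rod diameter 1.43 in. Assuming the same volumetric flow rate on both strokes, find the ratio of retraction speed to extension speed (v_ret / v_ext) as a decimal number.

v_ret/v_ext ≈ 1.31

Cap-side area A_cap = π/4 × (2.93 in)² = 6.743 in^2
Rod-side annular area A_ann = π/4 × (2.93² − 1.43²) = 5.137 in^2
For equal Q, v ∝ 1/A, so v_ret/v_ext = A_cap/A_ann.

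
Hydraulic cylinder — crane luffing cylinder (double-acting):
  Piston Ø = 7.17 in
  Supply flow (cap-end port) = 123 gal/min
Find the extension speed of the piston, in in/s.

Cap-side area A_cap = π/4 × (7.17 in)² = 40.38 in^2
v = Q / A

v ≈ 11.7 in/s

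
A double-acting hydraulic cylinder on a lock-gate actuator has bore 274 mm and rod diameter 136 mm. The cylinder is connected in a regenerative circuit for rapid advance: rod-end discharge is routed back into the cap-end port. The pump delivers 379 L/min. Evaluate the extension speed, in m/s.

In regeneration the rod-end outflow joins the pump flow into the cap end, so the net volume the pump must supply per unit advance equals the rod cross-section area.
Rod cross-section A_rod = π/4 × (136 mm)² = 14530 mm^2
v = Q_pump / A_rod

v ≈ 0.435 m/s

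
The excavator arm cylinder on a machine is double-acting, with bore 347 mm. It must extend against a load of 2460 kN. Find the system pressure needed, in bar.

Cap-side area A_cap = π/4 × (347 mm)² = 94570 mm^2
P = F / A = 2460 kN / A

P ≈ 260 bar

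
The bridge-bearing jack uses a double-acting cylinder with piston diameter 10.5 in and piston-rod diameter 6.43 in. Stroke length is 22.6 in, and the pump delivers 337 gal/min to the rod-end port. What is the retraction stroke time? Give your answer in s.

t ≈ 0.943 s

Rod-side annular area A_ann = π/4 × (10.5² − 6.43²) = 54.12 in^2
Swept volume V = A × L; t = V / Q = A·L / Q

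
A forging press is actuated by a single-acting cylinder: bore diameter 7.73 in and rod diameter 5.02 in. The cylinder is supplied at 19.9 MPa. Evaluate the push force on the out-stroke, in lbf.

F ≈ 1.35e5 lbf

Cap-side area A_cap = π/4 × (7.73 in)² = 46.93 in^2
F = P × A_cap = 19.9 MPa × A_cap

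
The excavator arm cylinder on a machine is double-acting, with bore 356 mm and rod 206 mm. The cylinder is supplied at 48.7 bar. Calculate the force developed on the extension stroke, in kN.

F ≈ 485 kN

Cap-side area A_cap = π/4 × (356 mm)² = 99540 mm^2
F = P × A_cap = 48.7 bar × A_cap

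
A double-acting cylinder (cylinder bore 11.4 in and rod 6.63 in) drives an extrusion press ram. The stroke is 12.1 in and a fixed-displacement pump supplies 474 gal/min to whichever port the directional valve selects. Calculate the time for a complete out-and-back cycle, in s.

t ≈ 1.12 s

Cap-side area A_cap = π/4 × (11.4 in)² = 102.1 in^2
Rod-side annular area A_ann = π/4 × (11.4² − 6.63²) = 67.55 in^2
t_ext = A_cap·L/Q = 0.6768 s
t_ret = A_ann·L/Q = 0.4479 s
t_cycle = t_ext + t_ret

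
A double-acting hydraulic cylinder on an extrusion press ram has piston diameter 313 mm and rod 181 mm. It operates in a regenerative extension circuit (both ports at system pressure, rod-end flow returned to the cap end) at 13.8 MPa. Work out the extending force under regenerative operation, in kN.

With equal pressure on both faces, forces on the annular region cancel; the net push is pressure × rod cross-section.
Rod cross-section A_rod = π/4 × (181 mm)² = 25730 mm^2
F = P × A_rod

F ≈ 355 kN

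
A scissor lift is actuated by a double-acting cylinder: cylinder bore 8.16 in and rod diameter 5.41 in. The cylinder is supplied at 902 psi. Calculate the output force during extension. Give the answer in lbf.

Cap-side area A_cap = π/4 × (8.16 in)² = 52.30 in^2
F = P × A_cap = 902 psi × A_cap

F ≈ 47200 lbf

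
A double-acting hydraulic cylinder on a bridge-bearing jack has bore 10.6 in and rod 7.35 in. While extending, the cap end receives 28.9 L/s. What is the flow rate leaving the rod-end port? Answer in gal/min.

Q_out ≈ 238 gal/min

Cap-side area A_cap = π/4 × (10.6 in)² = 88.25 in^2
Rod-side annular area A_ann = π/4 × (10.6² − 7.35²) = 45.82 in^2
Piston speed v = Q_in/A_cap; rod-end outflow Q_out = v × A_ann = Q_in × A_ann/A_cap.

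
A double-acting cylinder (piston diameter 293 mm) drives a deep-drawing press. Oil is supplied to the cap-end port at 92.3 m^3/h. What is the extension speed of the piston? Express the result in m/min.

v ≈ 22.8 m/min

Cap-side area A_cap = π/4 × (293 mm)² = 67430 mm^2
v = Q / A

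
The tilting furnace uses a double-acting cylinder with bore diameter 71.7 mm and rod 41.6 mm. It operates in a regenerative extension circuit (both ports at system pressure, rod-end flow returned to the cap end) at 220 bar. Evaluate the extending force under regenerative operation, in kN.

With equal pressure on both faces, forces on the annular region cancel; the net push is pressure × rod cross-section.
Rod cross-section A_rod = π/4 × (41.6 mm)² = 1359 mm^2
F = P × A_rod

F ≈ 29.9 kN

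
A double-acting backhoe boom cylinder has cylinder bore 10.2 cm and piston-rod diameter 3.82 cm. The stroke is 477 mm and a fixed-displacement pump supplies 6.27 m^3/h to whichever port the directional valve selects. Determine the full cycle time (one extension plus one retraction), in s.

t ≈ 4.16 s

Cap-side area A_cap = π/4 × (10.2 cm)² = 81.71 cm^2
Rod-side annular area A_ann = π/4 × (10.2² − 3.82²) = 70.25 cm^2
t_ext = A_cap·L/Q = 2.238 s
t_ret = A_ann·L/Q = 1.924 s
t_cycle = t_ext + t_ret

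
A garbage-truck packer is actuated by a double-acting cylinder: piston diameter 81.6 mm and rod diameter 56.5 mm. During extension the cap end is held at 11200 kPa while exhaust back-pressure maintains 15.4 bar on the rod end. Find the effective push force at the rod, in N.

Cap-side area A_cap = π/4 × (81.6 mm)² = 5230 mm^2
Rod-side annular area A_ann = π/4 × (81.6² − 56.5²) = 2722 mm^2
Net thrust = P_cap·A_cap − P_rod·A_ann = 58570 N − 4193 N

F ≈ 54400 N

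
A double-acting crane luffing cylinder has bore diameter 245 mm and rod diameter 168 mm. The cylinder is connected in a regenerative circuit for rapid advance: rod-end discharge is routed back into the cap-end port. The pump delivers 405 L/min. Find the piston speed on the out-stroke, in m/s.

v ≈ 0.305 m/s

In regeneration the rod-end outflow joins the pump flow into the cap end, so the net volume the pump must supply per unit advance equals the rod cross-section area.
Rod cross-section A_rod = π/4 × (168 mm)² = 22170 mm^2
v = Q_pump / A_rod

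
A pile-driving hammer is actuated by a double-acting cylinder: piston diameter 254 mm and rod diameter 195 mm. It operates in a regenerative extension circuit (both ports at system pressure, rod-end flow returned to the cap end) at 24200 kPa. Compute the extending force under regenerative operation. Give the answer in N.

F ≈ 7.23e5 N

With equal pressure on both faces, forces on the annular region cancel; the net push is pressure × rod cross-section.
Rod cross-section A_rod = π/4 × (195 mm)² = 29860 mm^2
F = P × A_rod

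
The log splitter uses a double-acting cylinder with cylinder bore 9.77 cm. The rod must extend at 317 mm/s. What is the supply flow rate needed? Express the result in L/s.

Cap-side area A_cap = π/4 × (9.77 cm)² = 74.97 cm^2
Q = A × v

Q ≈ 2.38 L/s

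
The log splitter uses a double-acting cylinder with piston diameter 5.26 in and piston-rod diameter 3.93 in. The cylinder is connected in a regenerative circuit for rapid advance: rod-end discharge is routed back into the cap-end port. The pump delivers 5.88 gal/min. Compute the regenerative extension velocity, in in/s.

In regeneration the rod-end outflow joins the pump flow into the cap end, so the net volume the pump must supply per unit advance equals the rod cross-section area.
Rod cross-section A_rod = π/4 × (3.93 in)² = 12.13 in^2
v = Q_pump / A_rod

v ≈ 1.87 in/s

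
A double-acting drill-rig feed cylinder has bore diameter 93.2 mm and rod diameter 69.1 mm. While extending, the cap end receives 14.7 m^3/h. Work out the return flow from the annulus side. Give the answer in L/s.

Cap-side area A_cap = π/4 × (93.2 mm)² = 6822 mm^2
Rod-side annular area A_ann = π/4 × (93.2² − 69.1²) = 3072 mm^2
Piston speed v = Q_in/A_cap; rod-end outflow Q_out = v × A_ann = Q_in × A_ann/A_cap.

Q_out ≈ 1.84 L/s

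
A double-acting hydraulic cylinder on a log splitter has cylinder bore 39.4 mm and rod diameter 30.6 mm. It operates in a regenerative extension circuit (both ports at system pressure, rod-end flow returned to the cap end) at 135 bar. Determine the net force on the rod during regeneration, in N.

F ≈ 9930 N

With equal pressure on both faces, forces on the annular region cancel; the net push is pressure × rod cross-section.
Rod cross-section A_rod = π/4 × (30.6 mm)² = 735.4 mm^2
F = P × A_rod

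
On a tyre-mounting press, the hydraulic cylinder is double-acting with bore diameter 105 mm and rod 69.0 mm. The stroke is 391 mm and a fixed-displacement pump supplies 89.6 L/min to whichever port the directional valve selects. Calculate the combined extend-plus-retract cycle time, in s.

t ≈ 3.56 s

Cap-side area A_cap = π/4 × (105 mm)² = 8659 mm^2
Rod-side annular area A_ann = π/4 × (105² − 69.0²) = 4920 mm^2
t_ext = A_cap·L/Q = 2.267 s
t_ret = A_ann·L/Q = 1.288 s
t_cycle = t_ext + t_ret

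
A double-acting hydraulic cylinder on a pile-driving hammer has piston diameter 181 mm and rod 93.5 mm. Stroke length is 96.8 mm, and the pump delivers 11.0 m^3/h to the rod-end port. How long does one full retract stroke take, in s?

Rod-side annular area A_ann = π/4 × (181² − 93.5²) = 18860 mm^2
Swept volume V = A × L; t = V / Q = A·L / Q

t ≈ 0.598 s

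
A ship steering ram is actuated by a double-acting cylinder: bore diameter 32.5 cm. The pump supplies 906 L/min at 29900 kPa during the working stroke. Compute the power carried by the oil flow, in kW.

W ≈ 451 kW

Hydraulic power = P × Q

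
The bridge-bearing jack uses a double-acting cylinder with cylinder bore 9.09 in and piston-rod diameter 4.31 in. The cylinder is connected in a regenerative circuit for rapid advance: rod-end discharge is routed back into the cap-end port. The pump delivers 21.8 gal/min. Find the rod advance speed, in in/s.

In regeneration the rod-end outflow joins the pump flow into the cap end, so the net volume the pump must supply per unit advance equals the rod cross-section area.
Rod cross-section A_rod = π/4 × (4.31 in)² = 14.59 in^2
v = Q_pump / A_rod

v ≈ 5.75 in/s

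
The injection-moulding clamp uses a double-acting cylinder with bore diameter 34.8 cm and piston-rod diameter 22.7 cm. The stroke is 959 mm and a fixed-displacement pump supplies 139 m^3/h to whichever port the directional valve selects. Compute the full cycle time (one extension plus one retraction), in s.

t ≈ 3.72 s

Cap-side area A_cap = π/4 × (34.8 cm)² = 951.1 cm^2
Rod-side annular area A_ann = π/4 × (34.8² − 22.7²) = 546.4 cm^2
t_ext = A_cap·L/Q = 2.362 s
t_ret = A_ann·L/Q = 1.357 s
t_cycle = t_ext + t_ret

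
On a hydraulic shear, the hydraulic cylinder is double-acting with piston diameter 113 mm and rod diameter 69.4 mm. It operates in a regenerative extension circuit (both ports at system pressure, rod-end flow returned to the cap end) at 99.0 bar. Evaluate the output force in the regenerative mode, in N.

F ≈ 37400 N

With equal pressure on both faces, forces on the annular region cancel; the net push is pressure × rod cross-section.
Rod cross-section A_rod = π/4 × (69.4 mm)² = 3783 mm^2
F = P × A_rod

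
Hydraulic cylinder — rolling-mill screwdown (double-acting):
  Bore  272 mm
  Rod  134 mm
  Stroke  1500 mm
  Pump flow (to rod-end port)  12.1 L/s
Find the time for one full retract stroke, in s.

t ≈ 5.46 s

Rod-side annular area A_ann = π/4 × (272² − 134²) = 44000 mm^2
Swept volume V = A × L; t = V / Q = A·L / Q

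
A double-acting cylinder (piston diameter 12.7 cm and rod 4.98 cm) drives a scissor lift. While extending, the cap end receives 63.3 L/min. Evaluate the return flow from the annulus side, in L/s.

Cap-side area A_cap = π/4 × (12.7 cm)² = 126.7 cm^2
Rod-side annular area A_ann = π/4 × (12.7² − 4.98²) = 107.2 cm^2
Piston speed v = Q_in/A_cap; rod-end outflow Q_out = v × A_ann = Q_in × A_ann/A_cap.

Q_out ≈ 0.893 L/s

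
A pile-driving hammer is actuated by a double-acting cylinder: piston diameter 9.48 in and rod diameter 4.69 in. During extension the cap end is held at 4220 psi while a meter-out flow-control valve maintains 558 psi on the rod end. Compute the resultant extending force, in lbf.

F ≈ 2.68e5 lbf

Cap-side area A_cap = π/4 × (9.48 in)² = 70.58 in^2
Rod-side annular area A_ann = π/4 × (9.48² − 4.69²) = 53.31 in^2
Net thrust = P_cap·A_cap − P_rod·A_ann = 2.979e5 lbf − 29750 lbf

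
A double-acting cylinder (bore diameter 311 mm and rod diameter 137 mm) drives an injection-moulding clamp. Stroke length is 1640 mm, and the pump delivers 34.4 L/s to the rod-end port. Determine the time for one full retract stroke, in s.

Rod-side annular area A_ann = π/4 × (311² − 137²) = 61220 mm^2
Swept volume V = A × L; t = V / Q = A·L / Q

t ≈ 2.92 s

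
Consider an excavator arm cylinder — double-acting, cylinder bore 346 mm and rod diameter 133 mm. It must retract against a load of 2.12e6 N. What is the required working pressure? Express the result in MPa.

Rod-side annular area A_ann = π/4 × (346² − 133²) = 80130 mm^2
Retraction: pressure acts on the annular area.
P = F / A = 2.12e6 N / A

P ≈ 26.5 MPa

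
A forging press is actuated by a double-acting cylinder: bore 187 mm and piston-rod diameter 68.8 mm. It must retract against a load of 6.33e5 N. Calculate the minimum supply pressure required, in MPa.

Rod-side annular area A_ann = π/4 × (187² − 68.8²) = 23750 mm^2
Retraction: pressure acts on the annular area.
P = F / A = 6.33e5 N / A

P ≈ 26.7 MPa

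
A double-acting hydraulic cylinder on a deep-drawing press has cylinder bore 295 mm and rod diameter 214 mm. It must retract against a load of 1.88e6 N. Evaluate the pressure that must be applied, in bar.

Rod-side annular area A_ann = π/4 × (295² − 214²) = 32380 mm^2
Retraction: pressure acts on the annular area.
P = F / A = 1.88e6 N / A

P ≈ 581 bar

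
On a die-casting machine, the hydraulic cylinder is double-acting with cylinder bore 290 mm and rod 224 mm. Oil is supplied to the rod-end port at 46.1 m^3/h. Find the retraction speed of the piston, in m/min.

Rod-side annular area A_ann = π/4 × (290² − 224²) = 26640 mm^2
Flow into the rod-end port fills the annular volume.
v = Q / A

v ≈ 28.8 m/min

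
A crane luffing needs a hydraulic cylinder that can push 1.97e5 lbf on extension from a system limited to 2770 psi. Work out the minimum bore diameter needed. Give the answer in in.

Extension force acts on the full piston face: F = P × (π/4)D².
D = √(4F / (πP)) = √(4 × 1.97e5 lbf / (π × 2770 psi))

D ≈ 9.52 in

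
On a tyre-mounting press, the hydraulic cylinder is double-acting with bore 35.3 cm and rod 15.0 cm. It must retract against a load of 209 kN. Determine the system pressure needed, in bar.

Rod-side annular area A_ann = π/4 × (35.3² − 15.0²) = 802.0 cm^2
Retraction: pressure acts on the annular area.
P = F / A = 209 kN / A

P ≈ 26.1 bar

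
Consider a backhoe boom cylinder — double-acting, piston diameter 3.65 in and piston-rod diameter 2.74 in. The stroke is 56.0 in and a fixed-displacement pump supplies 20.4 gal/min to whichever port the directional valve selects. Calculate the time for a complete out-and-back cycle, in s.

Cap-side area A_cap = π/4 × (3.65 in)² = 10.46 in^2
Rod-side annular area A_ann = π/4 × (3.65² − 2.74²) = 4.567 in^2
t_ext = A_cap·L/Q = 7.461 s
t_ret = A_ann·L/Q = 3.256 s
t_cycle = t_ext + t_ret

t ≈ 10.7 s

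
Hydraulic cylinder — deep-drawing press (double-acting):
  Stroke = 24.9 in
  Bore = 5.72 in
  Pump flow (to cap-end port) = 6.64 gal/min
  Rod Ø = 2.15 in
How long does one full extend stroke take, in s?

Cap-side area A_cap = π/4 × (5.72 in)² = 25.70 in^2
Swept volume V = A × L; t = V / Q = A·L / Q

t ≈ 25.0 s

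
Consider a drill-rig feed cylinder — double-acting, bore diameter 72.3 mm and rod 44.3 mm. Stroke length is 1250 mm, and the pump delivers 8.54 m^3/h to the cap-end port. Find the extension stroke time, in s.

Cap-side area A_cap = π/4 × (72.3 mm)² = 4106 mm^2
Swept volume V = A × L; t = V / Q = A·L / Q

t ≈ 2.16 s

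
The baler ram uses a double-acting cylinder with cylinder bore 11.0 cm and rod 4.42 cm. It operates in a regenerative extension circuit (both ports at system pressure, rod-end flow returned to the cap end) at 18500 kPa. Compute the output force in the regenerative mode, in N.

F ≈ 28400 N

With equal pressure on both faces, forces on the annular region cancel; the net push is pressure × rod cross-section.
Rod cross-section A_rod = π/4 × (4.42 cm)² = 15.34 cm^2
F = P × A_rod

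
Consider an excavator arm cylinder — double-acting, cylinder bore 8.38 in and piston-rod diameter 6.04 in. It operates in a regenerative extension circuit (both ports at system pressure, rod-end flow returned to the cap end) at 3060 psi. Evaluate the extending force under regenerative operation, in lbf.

F ≈ 87700 lbf

With equal pressure on both faces, forces on the annular region cancel; the net push is pressure × rod cross-section.
Rod cross-section A_rod = π/4 × (6.04 in)² = 28.65 in^2
F = P × A_rod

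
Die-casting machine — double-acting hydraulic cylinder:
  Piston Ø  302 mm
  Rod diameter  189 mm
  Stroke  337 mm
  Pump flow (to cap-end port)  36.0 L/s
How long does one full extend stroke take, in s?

t ≈ 0.671 s

Cap-side area A_cap = π/4 × (302 mm)² = 71630 mm^2
Swept volume V = A × L; t = V / Q = A·L / Q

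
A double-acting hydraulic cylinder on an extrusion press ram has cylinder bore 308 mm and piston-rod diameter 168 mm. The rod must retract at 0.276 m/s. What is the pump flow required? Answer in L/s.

Rod-side annular area A_ann = π/4 × (308² − 168²) = 52340 mm^2
Q = A × v

Q ≈ 14.4 L/s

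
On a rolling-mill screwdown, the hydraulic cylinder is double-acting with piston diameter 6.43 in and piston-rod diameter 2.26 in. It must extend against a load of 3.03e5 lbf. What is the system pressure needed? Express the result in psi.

Cap-side area A_cap = π/4 × (6.43 in)² = 32.47 in^2
P = F / A = 3.03e5 lbf / A

P ≈ 9330 psi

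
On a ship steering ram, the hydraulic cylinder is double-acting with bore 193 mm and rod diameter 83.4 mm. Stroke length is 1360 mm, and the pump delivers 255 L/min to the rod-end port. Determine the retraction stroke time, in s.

t ≈ 7.61 s

Rod-side annular area A_ann = π/4 × (193² − 83.4²) = 23790 mm^2
Swept volume V = A × L; t = V / Q = A·L / Q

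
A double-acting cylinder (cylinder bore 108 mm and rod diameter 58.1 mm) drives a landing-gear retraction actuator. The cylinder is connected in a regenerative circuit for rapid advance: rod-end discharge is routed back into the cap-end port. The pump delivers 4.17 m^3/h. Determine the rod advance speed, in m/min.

v ≈ 26.2 m/min

In regeneration the rod-end outflow joins the pump flow into the cap end, so the net volume the pump must supply per unit advance equals the rod cross-section area.
Rod cross-section A_rod = π/4 × (58.1 mm)² = 2651 mm^2
v = Q_pump / A_rod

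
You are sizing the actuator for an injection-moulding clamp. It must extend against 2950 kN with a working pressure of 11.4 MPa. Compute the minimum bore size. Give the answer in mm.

Extension force acts on the full piston face: F = P × (π/4)D².
D = √(4F / (πP)) = √(4 × 2950 kN / (π × 11.4 MPa))

D ≈ 574 mm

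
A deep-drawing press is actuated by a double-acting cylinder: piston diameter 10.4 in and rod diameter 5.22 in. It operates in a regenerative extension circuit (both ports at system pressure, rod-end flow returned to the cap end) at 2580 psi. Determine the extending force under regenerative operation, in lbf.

With equal pressure on both faces, forces on the annular region cancel; the net push is pressure × rod cross-section.
Rod cross-section A_rod = π/4 × (5.22 in)² = 21.40 in^2
F = P × A_rod

F ≈ 55200 lbf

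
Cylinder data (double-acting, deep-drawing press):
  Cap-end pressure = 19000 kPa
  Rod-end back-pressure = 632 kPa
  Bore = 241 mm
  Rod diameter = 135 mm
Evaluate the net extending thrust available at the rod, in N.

F ≈ 8.47e5 N

Cap-side area A_cap = π/4 × (241 mm)² = 45620 mm^2
Rod-side annular area A_ann = π/4 × (241² − 135²) = 31300 mm^2
Net thrust = P_cap·A_cap − P_rod·A_ann = 8.667e5 N − 19780 N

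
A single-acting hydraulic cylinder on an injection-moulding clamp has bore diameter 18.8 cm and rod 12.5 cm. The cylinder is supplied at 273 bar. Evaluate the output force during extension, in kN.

Cap-side area A_cap = π/4 × (18.8 cm)² = 277.6 cm^2
F = P × A_cap = 273 bar × A_cap

F ≈ 758 kN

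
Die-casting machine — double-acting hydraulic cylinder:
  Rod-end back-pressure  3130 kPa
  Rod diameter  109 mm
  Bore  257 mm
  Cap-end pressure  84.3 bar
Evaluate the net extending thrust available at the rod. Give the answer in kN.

Cap-side area A_cap = π/4 × (257 mm)² = 51870 mm^2
Rod-side annular area A_ann = π/4 × (257² − 109²) = 42540 mm^2
Net thrust = P_cap·A_cap − P_rod·A_ann = 437.3 kN − 133.2 kN

F ≈ 304 kN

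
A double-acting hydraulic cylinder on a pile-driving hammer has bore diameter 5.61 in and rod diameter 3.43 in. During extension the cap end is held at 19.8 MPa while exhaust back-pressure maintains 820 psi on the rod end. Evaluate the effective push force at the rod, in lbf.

F ≈ 58300 lbf

Cap-side area A_cap = π/4 × (5.61 in)² = 24.72 in^2
Rod-side annular area A_ann = π/4 × (5.61² − 3.43²) = 15.48 in^2
Net thrust = P_cap·A_cap − P_rod·A_ann = 70980 lbf − 12690 lbf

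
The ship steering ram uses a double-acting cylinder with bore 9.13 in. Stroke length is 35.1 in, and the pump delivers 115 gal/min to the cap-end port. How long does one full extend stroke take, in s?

Cap-side area A_cap = π/4 × (9.13 in)² = 65.47 in^2
Swept volume V = A × L; t = V / Q = A·L / Q

t ≈ 5.19 s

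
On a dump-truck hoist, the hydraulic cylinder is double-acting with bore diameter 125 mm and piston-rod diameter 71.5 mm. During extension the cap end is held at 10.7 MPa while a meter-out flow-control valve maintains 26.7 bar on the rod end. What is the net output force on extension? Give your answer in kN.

F ≈ 109 kN

Cap-side area A_cap = π/4 × (125 mm)² = 12270 mm^2
Rod-side annular area A_ann = π/4 × (125² − 71.5²) = 8257 mm^2
Net thrust = P_cap·A_cap − P_rod·A_ann = 131.3 kN − 22.05 kN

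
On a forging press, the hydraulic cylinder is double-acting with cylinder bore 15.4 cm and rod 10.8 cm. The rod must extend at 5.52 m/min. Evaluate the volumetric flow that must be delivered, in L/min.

Q ≈ 103 L/min

Cap-side area A_cap = π/4 × (15.4 cm)² = 186.3 cm^2
Q = A × v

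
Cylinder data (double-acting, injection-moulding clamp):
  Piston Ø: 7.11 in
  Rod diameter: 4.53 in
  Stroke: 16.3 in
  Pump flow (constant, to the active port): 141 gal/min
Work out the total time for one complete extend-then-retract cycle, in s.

Cap-side area A_cap = π/4 × (7.11 in)² = 39.70 in^2
Rod-side annular area A_ann = π/4 × (7.11² − 4.53²) = 23.59 in^2
t_ext = A_cap·L/Q = 1.192 s
t_ret = A_ann·L/Q = 0.7082 s
t_cycle = t_ext + t_ret

t ≈ 1.90 s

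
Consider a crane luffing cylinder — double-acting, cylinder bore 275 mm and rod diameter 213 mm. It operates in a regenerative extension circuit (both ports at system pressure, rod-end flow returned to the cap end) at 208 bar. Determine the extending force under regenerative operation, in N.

With equal pressure on both faces, forces on the annular region cancel; the net push is pressure × rod cross-section.
Rod cross-section A_rod = π/4 × (213 mm)² = 35630 mm^2
F = P × A_rod

F ≈ 7.41e5 N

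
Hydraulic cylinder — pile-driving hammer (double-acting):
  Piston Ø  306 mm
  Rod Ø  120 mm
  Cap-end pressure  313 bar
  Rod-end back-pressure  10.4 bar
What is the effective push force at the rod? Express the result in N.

F ≈ 2.24e6 N

Cap-side area A_cap = π/4 × (306 mm)² = 73540 mm^2
Rod-side annular area A_ann = π/4 × (306² − 120²) = 62230 mm^2
Net thrust = P_cap·A_cap − P_rod·A_ann = 2.302e6 N − 64720 N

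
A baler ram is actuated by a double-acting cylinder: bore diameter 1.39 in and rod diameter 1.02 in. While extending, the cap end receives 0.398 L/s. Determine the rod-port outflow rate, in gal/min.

Q_out ≈ 2.91 gal/min

Cap-side area A_cap = π/4 × (1.39 in)² = 1.517 in^2
Rod-side annular area A_ann = π/4 × (1.39² − 1.02²) = 0.7003 in^2
Piston speed v = Q_in/A_cap; rod-end outflow Q_out = v × A_ann = Q_in × A_ann/A_cap.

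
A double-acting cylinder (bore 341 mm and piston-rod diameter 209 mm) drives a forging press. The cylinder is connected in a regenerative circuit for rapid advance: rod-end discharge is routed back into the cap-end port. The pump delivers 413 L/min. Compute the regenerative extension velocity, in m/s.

v ≈ 0.201 m/s

In regeneration the rod-end outflow joins the pump flow into the cap end, so the net volume the pump must supply per unit advance equals the rod cross-section area.
Rod cross-section A_rod = π/4 × (209 mm)² = 34310 mm^2
v = Q_pump / A_rod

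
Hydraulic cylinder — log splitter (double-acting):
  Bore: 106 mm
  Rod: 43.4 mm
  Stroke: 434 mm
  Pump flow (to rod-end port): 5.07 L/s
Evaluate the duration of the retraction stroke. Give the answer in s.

t ≈ 0.629 s

Rod-side annular area A_ann = π/4 × (106² − 43.4²) = 7345 mm^2
Swept volume V = A × L; t = V / Q = A·L / Q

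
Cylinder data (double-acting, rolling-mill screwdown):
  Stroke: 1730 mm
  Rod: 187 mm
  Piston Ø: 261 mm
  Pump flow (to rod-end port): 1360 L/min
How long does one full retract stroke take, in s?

Rod-side annular area A_ann = π/4 × (261² − 187²) = 26040 mm^2
Swept volume V = A × L; t = V / Q = A·L / Q

t ≈ 1.99 s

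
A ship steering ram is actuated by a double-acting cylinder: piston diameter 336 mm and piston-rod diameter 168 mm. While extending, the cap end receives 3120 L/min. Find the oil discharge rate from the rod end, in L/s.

Q_out ≈ 39.0 L/s

Cap-side area A_cap = π/4 × (336 mm)² = 88670 mm^2
Rod-side annular area A_ann = π/4 × (336² − 168²) = 66500 mm^2
Piston speed v = Q_in/A_cap; rod-end outflow Q_out = v × A_ann = Q_in × A_ann/A_cap.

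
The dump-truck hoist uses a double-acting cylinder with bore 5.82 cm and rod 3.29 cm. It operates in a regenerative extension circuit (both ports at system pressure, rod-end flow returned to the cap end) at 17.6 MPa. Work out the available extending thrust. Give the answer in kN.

F ≈ 15.0 kN

With equal pressure on both faces, forces on the annular region cancel; the net push is pressure × rod cross-section.
Rod cross-section A_rod = π/4 × (3.29 cm)² = 8.501 cm^2
F = P × A_rod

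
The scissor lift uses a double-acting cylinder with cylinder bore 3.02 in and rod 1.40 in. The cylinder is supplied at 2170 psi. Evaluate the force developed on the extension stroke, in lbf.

Cap-side area A_cap = π/4 × (3.02 in)² = 7.163 in^2
F = P × A_cap = 2170 psi × A_cap

F ≈ 15500 lbf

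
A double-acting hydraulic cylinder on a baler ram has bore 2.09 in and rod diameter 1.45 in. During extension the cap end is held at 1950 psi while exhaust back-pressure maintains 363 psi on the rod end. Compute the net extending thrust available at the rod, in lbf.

F ≈ 6040 lbf

Cap-side area A_cap = π/4 × (2.09 in)² = 3.431 in^2
Rod-side annular area A_ann = π/4 × (2.09² − 1.45²) = 1.779 in^2
Net thrust = P_cap·A_cap − P_rod·A_ann = 6690 lbf − 645.9 lbf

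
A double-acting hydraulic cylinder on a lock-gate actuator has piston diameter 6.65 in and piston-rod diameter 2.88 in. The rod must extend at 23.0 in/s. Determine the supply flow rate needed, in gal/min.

Q ≈ 207 gal/min

Cap-side area A_cap = π/4 × (6.65 in)² = 34.73 in^2
Q = A × v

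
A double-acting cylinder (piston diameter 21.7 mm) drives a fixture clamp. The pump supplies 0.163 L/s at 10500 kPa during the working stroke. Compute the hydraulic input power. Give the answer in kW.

Hydraulic power = P × Q

W ≈ 1.71 kW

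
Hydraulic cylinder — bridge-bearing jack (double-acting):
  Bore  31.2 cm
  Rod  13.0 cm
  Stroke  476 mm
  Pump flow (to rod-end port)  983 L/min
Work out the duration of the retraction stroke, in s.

t ≈ 1.84 s

Rod-side annular area A_ann = π/4 × (31.2² − 13.0²) = 631.8 cm^2
Swept volume V = A × L; t = V / Q = A·L / Q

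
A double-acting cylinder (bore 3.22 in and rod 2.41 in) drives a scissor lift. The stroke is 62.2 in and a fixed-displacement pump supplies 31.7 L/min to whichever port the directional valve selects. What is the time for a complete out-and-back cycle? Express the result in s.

Cap-side area A_cap = π/4 × (3.22 in)² = 8.143 in^2
Rod-side annular area A_ann = π/4 × (3.22² − 2.41²) = 3.582 in^2
t_ext = A_cap·L/Q = 15.71 s
t_ret = A_ann·L/Q = 6.910 s
t_cycle = t_ext + t_ret

t ≈ 22.6 s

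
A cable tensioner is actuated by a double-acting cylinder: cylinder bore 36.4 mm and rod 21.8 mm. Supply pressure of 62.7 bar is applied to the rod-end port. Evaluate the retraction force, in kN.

Rod-side annular area A_ann = π/4 × (36.4² − 21.8²) = 667.4 mm^2
On retraction the pressure acts on the annular area (bore minus rod).
F = P × A_ann

F ≈ 4.18 kN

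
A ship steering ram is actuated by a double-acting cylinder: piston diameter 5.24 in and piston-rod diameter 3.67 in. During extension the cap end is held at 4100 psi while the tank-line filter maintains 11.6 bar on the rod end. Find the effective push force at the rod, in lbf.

F ≈ 86600 lbf

Cap-side area A_cap = π/4 × (5.24 in)² = 21.57 in^2
Rod-side annular area A_ann = π/4 × (5.24² − 3.67²) = 10.99 in^2
Net thrust = P_cap·A_cap − P_rod·A_ann = 88420 lbf − 1848 lbf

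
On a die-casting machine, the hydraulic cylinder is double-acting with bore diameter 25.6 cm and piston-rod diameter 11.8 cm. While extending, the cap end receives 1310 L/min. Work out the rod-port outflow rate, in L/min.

Q_out ≈ 1030 L/min

Cap-side area A_cap = π/4 × (25.6 cm)² = 514.7 cm^2
Rod-side annular area A_ann = π/4 × (25.6² − 11.8²) = 405.4 cm^2
Piston speed v = Q_in/A_cap; rod-end outflow Q_out = v × A_ann = Q_in × A_ann/A_cap.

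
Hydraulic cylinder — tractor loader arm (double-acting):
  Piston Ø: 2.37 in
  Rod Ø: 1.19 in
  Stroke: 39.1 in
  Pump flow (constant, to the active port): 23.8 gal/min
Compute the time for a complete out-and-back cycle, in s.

t ≈ 3.29 s

Cap-side area A_cap = π/4 × (2.37 in)² = 4.412 in^2
Rod-side annular area A_ann = π/4 × (2.37² − 1.19²) = 3.299 in^2
t_ext = A_cap·L/Q = 1.882 s
t_ret = A_ann·L/Q = 1.408 s
t_cycle = t_ext + t_ret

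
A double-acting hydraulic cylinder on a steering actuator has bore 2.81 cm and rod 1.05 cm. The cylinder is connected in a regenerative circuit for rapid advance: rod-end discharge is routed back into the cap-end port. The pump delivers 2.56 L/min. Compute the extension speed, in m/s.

In regeneration the rod-end outflow joins the pump flow into the cap end, so the net volume the pump must supply per unit advance equals the rod cross-section area.
Rod cross-section A_rod = π/4 × (1.05 cm)² = 0.8659 cm^2
v = Q_pump / A_rod

v ≈ 0.493 m/s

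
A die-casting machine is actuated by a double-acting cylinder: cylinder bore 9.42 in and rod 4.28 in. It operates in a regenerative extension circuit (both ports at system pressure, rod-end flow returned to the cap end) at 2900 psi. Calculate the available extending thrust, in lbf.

With equal pressure on both faces, forces on the annular region cancel; the net push is pressure × rod cross-section.
Rod cross-section A_rod = π/4 × (4.28 in)² = 14.39 in^2
F = P × A_rod

F ≈ 41700 lbf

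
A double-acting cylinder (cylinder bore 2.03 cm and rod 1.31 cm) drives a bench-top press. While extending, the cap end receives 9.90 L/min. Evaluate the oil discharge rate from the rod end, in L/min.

Q_out ≈ 5.78 L/min

Cap-side area A_cap = π/4 × (2.03 cm)² = 3.237 cm^2
Rod-side annular area A_ann = π/4 × (2.03² − 1.31²) = 1.889 cm^2
Piston speed v = Q_in/A_cap; rod-end outflow Q_out = v × A_ann = Q_in × A_ann/A_cap.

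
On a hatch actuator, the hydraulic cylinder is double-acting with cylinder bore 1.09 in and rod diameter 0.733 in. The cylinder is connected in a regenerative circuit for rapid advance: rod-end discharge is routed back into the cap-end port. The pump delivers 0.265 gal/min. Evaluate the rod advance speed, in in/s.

In regeneration the rod-end outflow joins the pump flow into the cap end, so the net volume the pump must supply per unit advance equals the rod cross-section area.
Rod cross-section A_rod = π/4 × (0.733 in)² = 0.4220 in^2
v = Q_pump / A_rod

v ≈ 2.42 in/s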